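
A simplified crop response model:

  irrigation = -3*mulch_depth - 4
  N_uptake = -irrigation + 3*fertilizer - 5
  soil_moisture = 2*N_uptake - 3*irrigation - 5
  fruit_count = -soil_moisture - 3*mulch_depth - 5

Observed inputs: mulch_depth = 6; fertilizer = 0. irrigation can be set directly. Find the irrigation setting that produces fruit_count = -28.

irrigation = -4

Intervening on irrigation fixes its value directly, overriding its dependence on mulch_depth.
Substituting into the N_uptake equation gives N_uptake = -irrigation - 5.
So soil_moisture = -5*irrigation - 15.
Substituting into the fruit_count equation gives fruit_count = 5*irrigation - 8.
Solve 5*irrigation - 8 = -28: irrigation = (-28 + 8) / 5 = -4.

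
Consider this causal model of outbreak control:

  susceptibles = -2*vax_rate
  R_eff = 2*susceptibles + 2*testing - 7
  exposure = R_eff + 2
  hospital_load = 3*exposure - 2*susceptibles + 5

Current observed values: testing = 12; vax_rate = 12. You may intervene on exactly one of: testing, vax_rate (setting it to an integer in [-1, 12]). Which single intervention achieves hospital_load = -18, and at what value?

set vax_rate = 10

Intervening on testing: hospital_load = 6*testing - 106. Reaching -18 requires testing = 44/3, not an integer.
Intervening on vax_rate: with other inputs at their observed values, hospital_load = -8*vax_rate + 62. Solving for -18 gives vax_rate = 10, within [-1, 12].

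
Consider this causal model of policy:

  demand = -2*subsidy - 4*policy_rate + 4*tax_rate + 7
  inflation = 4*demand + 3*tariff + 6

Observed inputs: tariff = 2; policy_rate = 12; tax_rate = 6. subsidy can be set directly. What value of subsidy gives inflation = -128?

Substituting into the demand equation gives demand = -2*subsidy - 17.
inflation becomes -8*subsidy - 56.
Solve -8*subsidy - 56 = -128: subsidy = (-128 + 56) / -8 = 9.

subsidy = 9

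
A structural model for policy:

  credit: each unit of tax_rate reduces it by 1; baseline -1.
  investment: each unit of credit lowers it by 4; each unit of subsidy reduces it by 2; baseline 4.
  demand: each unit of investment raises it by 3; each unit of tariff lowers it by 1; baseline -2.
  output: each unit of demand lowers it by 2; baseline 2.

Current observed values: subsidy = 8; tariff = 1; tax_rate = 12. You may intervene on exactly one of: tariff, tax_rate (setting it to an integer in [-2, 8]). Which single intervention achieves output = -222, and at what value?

Intervening on tariff: with other inputs at their observed values, output = 2*tariff - 234. Solving for -222 gives tariff = 6, within [-2, 8].
Intervening on tax_rate: output = -24*tax_rate + 56. Reaching -222 requires tax_rate = 139/12, not an integer.

set tariff = 6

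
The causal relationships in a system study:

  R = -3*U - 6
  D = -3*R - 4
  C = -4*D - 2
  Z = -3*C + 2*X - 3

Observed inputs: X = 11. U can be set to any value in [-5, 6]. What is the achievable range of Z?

-347 to 841

Substituting into the D equation gives D = 9*U + 14.
C becomes -36*U - 58.
Substituting into the Z equation gives Z = 108*U + 193.
Linear in U, so extremes are at the endpoints: U = -5 gives Z = -347; U = 6 gives Z = 841.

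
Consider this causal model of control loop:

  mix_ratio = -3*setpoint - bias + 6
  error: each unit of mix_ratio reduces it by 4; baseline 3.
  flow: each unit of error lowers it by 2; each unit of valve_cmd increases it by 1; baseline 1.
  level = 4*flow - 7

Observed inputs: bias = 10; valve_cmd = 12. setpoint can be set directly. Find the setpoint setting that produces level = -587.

Substituting into the mix_ratio equation gives mix_ratio = -3*setpoint - 4.
Substituting into the error equation gives error = 12*setpoint + 19.
Substituting into the flow equation gives flow = -24*setpoint - 25.
So level = -96*setpoint - 107.
Solve -96*setpoint - 107 = -587: setpoint = (-587 + 107) / -96 = 5.

setpoint = 5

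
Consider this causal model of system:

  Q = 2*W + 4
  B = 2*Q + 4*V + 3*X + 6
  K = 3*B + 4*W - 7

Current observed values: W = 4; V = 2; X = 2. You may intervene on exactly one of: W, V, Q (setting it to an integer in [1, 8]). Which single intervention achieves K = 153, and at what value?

set V = 3

Intervening on W: K = 16*W + 77. Reaching 153 requires W = 19/4, not an integer.
Intervening on V: with other inputs at their observed values, K = 12*V + 117. Solving for 153 gives V = 3, within [1, 8].
Intervening on Q: K = 6*Q + 69. Reaching 153 requires Q = 14, outside [1, 8].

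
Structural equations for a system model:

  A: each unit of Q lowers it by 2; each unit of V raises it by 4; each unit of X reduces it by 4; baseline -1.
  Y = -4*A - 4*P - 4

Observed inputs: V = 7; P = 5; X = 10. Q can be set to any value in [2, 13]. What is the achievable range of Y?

Substituting into the A equation gives A = -2*Q - 13.
Y becomes 8*Q + 28.
Linear in Q, so extremes are at the endpoints: Q = 2 gives Y = 44; Q = 13 gives Y = 132.

44 to 132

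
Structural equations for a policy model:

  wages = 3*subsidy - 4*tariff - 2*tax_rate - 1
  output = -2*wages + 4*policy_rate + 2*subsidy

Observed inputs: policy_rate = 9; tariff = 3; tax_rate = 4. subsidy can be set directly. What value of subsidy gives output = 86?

Substituting into the wages equation gives wages = 3*subsidy - 21.
So output = -4*subsidy + 78.
Solve -4*subsidy + 78 = 86: subsidy = (86 - 78) / -4 = -2.

subsidy = -2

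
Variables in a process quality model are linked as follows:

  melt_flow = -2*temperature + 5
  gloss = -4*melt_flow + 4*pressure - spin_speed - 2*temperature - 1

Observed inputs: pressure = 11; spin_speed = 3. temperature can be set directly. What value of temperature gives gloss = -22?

temperature = -7

Substituting into the gloss equation gives gloss = 6*temperature + 20.
Solve 6*temperature + 20 = -22: temperature = (-22 - 20) / 6 = -7.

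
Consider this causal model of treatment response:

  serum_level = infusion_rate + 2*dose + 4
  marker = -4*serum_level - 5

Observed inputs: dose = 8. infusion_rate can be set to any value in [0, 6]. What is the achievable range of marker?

Substituting into the serum_level equation gives serum_level = infusion_rate + 20.
Substituting into the marker equation gives marker = -4*infusion_rate - 85.
Linear in infusion_rate, so extremes are at the endpoints: infusion_rate = 0 gives marker = -85; infusion_rate = 6 gives marker = -109.

-109 to -85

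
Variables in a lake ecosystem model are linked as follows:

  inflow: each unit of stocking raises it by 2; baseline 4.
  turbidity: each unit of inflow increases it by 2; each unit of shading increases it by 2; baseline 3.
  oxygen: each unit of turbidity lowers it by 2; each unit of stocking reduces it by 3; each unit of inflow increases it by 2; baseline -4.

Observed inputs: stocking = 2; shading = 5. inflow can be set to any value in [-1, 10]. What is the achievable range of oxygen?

-56 to -34

Intervening on inflow fixes its value directly, overriding its dependence on stocking.
Substituting into the turbidity equation gives turbidity = 2*inflow + 13.
Substituting into the oxygen equation gives oxygen = -2*inflow - 36.
Linear in inflow, so extremes are at the endpoints: inflow = -1 gives oxygen = -34; inflow = 10 gives oxygen = -56.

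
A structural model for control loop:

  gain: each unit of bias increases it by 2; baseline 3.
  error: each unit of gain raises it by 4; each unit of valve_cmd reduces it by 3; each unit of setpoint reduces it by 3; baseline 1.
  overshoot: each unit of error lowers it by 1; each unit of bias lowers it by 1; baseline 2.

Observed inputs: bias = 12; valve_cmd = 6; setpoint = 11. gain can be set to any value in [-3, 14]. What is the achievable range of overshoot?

-16 to 52

Intervening on gain fixes its value directly, overriding its dependence on bias.
Substituting into the error equation gives error = 4*gain - 50.
So overshoot = -4*gain + 40.
Linear in gain, so extremes are at the endpoints: gain = -3 gives overshoot = 52; gain = 14 gives overshoot = -16.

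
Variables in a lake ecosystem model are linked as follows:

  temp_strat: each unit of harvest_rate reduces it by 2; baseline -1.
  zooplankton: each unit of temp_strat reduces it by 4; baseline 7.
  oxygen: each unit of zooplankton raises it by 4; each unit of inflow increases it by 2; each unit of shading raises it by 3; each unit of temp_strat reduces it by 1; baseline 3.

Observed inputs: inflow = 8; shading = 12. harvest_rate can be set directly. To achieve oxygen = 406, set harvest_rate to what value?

harvest_rate = 9

Substituting into the zooplankton equation gives zooplankton = 8*harvest_rate + 11.
Substituting into the oxygen equation gives oxygen = 34*harvest_rate + 100.
Solve 34*harvest_rate + 100 = 406: harvest_rate = (406 - 100) / 34 = 9.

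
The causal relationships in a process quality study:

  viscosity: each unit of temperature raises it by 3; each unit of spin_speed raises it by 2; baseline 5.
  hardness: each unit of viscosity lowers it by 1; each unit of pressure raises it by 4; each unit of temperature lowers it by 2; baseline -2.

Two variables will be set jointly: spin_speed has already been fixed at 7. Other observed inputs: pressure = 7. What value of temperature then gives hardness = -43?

With spin_speed held at 7:
Substituting into the viscosity equation gives viscosity = 3*temperature + 19.
This gives hardness = -5*temperature + 7.
Solve -5*temperature + 7 = -43: temperature = (-43 - 7) / -5 = 10.

temperature = 10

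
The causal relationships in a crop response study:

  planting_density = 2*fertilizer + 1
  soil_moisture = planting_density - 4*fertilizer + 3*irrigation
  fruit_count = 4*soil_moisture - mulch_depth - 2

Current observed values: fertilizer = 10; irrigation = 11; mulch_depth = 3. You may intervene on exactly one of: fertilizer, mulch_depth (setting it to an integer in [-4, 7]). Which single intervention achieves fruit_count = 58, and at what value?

Intervening on fertilizer: fruit_count = -8*fertilizer + 131. Reaching 58 requires fertilizer = 73/8, not an integer.
Intervening on mulch_depth: with other inputs at their observed values, fruit_count = -mulch_depth + 54. Solving for 58 gives mulch_depth = -4, within [-4, 7].

set mulch_depth = -4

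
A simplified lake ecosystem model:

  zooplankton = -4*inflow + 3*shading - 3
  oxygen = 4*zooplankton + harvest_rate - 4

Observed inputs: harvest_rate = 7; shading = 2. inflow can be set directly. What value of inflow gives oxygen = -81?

Substituting into the zooplankton equation gives zooplankton = -4*inflow + 3.
Substituting into the oxygen equation gives oxygen = -16*inflow + 15.
Solve -16*inflow + 15 = -81: inflow = (-81 - 15) / -16 = 6.

inflow = 6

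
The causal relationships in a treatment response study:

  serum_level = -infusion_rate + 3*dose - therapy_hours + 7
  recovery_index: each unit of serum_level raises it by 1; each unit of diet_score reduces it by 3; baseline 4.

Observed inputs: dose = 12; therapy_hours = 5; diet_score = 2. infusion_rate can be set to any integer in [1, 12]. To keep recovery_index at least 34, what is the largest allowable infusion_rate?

Substituting into the serum_level equation gives serum_level = -infusion_rate + 38.
recovery_index becomes -infusion_rate + 36.
Require -infusion_rate + 36 ≥ 34, so infusion_rate ≤ 2.
The largest integer in [1, 12] satisfying this is 2.

infusion_rate = 2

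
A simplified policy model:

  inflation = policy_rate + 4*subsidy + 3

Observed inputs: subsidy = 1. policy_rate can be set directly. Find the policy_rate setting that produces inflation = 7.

Substituting into the inflation equation gives inflation = policy_rate + 7.
Solve policy_rate + 7 = 7: policy_rate = (7 - 7) / 1 = 0.

policy_rate = 0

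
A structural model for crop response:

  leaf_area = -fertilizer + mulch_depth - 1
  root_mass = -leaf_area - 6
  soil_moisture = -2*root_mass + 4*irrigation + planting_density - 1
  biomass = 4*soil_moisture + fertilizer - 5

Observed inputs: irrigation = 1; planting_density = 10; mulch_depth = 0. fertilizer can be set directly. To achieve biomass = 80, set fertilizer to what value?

Substituting into the leaf_area equation gives leaf_area = -fertilizer - 1.
This gives root_mass = fertilizer - 5.
soil_moisture becomes -2*fertilizer + 23.
Substituting into the biomass equation gives biomass = -7*fertilizer + 87.
Solve -7*fertilizer + 87 = 80: fertilizer = (80 - 87) / -7 = 1.

fertilizer = 1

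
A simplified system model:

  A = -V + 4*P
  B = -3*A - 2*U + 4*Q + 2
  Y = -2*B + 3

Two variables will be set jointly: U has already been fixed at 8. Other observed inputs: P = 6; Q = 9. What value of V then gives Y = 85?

With U held at 8:
Substituting into the A equation gives A = -V + 24.
Substituting into the B equation gives B = 3*V - 50.
So Y = -6*V + 103.
Solve -6*V + 103 = 85: V = (85 - 103) / -6 = 3.

V = 3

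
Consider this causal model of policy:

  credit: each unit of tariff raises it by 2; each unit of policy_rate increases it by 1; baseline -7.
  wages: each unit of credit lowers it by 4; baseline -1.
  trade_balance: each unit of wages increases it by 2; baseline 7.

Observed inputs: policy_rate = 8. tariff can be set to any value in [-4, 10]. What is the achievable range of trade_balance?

-163 to 61

Substituting into the credit equation gives credit = 2*tariff + 1.
So wages = -8*tariff - 5.
Substituting into the trade_balance equation gives trade_balance = -16*tariff - 3.
Linear in tariff, so extremes are at the endpoints: tariff = -4 gives trade_balance = 61; tariff = 10 gives trade_balance = -163.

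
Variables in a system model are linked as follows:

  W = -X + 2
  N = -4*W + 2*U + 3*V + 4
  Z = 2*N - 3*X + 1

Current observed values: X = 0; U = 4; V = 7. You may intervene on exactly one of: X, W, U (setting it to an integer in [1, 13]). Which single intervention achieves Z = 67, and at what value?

Intervening on X: Z = 5*X + 51. Reaching 67 requires X = 16/5, not an integer.
Intervening on W: Z = -8*W + 67. Reaching 67 requires W = 0, outside [1, 13].
Intervening on U: with other inputs at their observed values, Z = 4*U + 35. Solving for 67 gives U = 8, within [1, 13].

set U = 8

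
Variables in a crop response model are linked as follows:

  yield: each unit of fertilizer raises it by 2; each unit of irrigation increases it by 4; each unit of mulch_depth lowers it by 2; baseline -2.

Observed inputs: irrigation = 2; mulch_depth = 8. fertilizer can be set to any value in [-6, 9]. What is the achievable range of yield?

-22 to 8

Substituting into the yield equation gives yield = 2*fertilizer - 10.
Linear in fertilizer, so extremes are at the endpoints: fertilizer = -6 gives yield = -22; fertilizer = 9 gives yield = 8.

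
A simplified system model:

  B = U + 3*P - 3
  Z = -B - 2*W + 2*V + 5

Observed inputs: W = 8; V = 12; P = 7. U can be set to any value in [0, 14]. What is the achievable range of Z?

-19 to -5

Substituting into the B equation gives B = U + 18.
This gives Z = -U - 5.
Linear in U, so extremes are at the endpoints: U = 0 gives Z = -5; U = 14 gives Z = -19.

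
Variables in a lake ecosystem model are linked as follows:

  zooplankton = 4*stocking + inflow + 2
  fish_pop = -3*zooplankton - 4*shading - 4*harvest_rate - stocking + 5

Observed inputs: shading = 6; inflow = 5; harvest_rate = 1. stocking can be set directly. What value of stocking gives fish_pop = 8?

stocking = -4

Substituting into the zooplankton equation gives zooplankton = 4*stocking + 7.
Substituting into the fish_pop equation gives fish_pop = -13*stocking - 44.
Solve -13*stocking - 44 = 8: stocking = (8 + 44) / -13 = -4.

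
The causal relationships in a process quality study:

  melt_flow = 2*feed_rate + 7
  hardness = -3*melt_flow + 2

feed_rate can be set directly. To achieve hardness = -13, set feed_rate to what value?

feed_rate = -1

Substituting into the hardness equation gives hardness = -6*feed_rate - 19.
Solve -6*feed_rate - 19 = -13: feed_rate = (-13 + 19) / -6 = -1.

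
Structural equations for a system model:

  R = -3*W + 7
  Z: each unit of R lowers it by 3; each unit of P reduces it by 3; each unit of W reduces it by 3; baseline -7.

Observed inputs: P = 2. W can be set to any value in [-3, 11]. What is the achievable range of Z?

Substituting into the Z equation gives Z = 6*W - 34.
Linear in W, so extremes are at the endpoints: W = -3 gives Z = -52; W = 11 gives Z = 32.

-52 to 32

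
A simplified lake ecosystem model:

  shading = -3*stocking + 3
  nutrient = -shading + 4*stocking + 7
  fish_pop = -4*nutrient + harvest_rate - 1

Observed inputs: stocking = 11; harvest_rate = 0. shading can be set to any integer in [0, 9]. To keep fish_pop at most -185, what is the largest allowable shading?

Intervening on shading fixes its value directly, overriding its dependence on stocking.
Substituting into the nutrient equation gives nutrient = -shading + 51.
Substituting into the fish_pop equation gives fish_pop = 4*shading - 205.
Require 4*shading - 205 ≤ -185, so shading ≤ 5.
The largest integer in [0, 9] satisfying this is 5.

shading = 5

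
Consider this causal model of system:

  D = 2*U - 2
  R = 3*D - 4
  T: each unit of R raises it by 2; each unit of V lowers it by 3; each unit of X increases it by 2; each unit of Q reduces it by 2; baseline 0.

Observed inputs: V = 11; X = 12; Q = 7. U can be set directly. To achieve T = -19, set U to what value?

U = 2

Substituting into the R equation gives R = 6*U - 10.
Substituting into the T equation gives T = 12*U - 43.
Solve 12*U - 43 = -19: U = (-19 + 43) / 12 = 2.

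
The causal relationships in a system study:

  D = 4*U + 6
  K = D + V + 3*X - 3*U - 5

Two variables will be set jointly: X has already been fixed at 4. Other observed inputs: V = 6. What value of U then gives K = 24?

With X held at 4:
Substituting into the K equation gives K = U + 19.
Solve U + 19 = 24: U = (24 - 19) / 1 = 5.

U = 5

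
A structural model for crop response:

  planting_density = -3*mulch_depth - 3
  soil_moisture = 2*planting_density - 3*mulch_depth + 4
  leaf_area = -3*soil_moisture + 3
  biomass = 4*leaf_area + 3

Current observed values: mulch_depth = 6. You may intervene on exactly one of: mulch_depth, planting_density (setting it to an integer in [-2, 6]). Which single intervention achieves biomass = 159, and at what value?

Intervening on mulch_depth: biomass = 108*mulch_depth + 39. Reaching 159 requires mulch_depth = 10/9, not an integer.
Intervening on planting_density: with other inputs at their observed values, biomass = -24*planting_density + 183. Solving for 159 gives planting_density = 1, within [-2, 6].

set planting_density = 1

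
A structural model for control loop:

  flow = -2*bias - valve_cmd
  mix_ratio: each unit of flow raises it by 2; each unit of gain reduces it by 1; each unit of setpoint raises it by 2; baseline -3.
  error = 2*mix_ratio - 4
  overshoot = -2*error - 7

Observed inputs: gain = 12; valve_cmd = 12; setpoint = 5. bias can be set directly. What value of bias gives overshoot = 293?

Substituting into the flow equation gives flow = -2*bias - 12.
Substituting into the mix_ratio equation gives mix_ratio = -4*bias - 29.
Substituting into the error equation gives error = -8*bias - 62.
Substituting into the overshoot equation gives overshoot = 16*bias + 117.
Solve 16*bias + 117 = 293: bias = (293 - 117) / 16 = 11.

bias = 11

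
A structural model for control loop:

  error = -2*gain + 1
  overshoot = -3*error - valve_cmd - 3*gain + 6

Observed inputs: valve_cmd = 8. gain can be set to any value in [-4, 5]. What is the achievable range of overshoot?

-17 to 10

Substituting into the overshoot equation gives overshoot = 3*gain - 5.
Linear in gain, so extremes are at the endpoints: gain = -4 gives overshoot = -17; gain = 5 gives overshoot = 10.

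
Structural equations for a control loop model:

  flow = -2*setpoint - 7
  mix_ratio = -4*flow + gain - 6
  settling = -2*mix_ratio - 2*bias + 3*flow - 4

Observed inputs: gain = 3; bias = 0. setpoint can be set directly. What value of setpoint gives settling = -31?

setpoint = -2

Substituting into the mix_ratio equation gives mix_ratio = 8*setpoint + 25.
Substituting into the settling equation gives settling = -22*setpoint - 75.
Solve -22*setpoint - 75 = -31: setpoint = (-31 + 75) / -22 = -2.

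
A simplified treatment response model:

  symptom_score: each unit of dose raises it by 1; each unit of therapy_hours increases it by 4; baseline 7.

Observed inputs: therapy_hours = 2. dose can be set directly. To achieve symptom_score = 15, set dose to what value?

Substituting into the symptom_score equation gives symptom_score = dose + 15.
Solve dose + 15 = 15: dose = (15 - 15) / 1 = 0.

dose = 0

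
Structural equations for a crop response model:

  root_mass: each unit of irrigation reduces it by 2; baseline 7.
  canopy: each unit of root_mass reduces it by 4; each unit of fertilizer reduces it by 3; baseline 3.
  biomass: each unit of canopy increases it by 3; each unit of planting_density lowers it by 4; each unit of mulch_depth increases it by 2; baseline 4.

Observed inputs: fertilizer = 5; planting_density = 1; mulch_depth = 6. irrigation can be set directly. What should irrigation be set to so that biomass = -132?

Substituting into the canopy equation gives canopy = 8*irrigation - 40.
Substituting into the biomass equation gives biomass = 24*irrigation - 108.
Solve 24*irrigation - 108 = -132: irrigation = (-132 + 108) / 24 = -1.

irrigation = -1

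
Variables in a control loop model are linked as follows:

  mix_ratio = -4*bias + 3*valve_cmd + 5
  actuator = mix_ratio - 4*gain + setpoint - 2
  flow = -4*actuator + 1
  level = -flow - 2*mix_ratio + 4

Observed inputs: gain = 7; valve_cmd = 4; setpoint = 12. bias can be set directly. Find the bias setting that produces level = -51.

Substituting into the mix_ratio equation gives mix_ratio = -4*bias + 17.
Substituting into the actuator equation gives actuator = -4*bias - 1.
So flow = 16*bias + 5.
Substituting into the level equation gives level = -8*bias - 35.
Solve -8*bias - 35 = -51: bias = (-51 + 35) / -8 = 2.

bias = 2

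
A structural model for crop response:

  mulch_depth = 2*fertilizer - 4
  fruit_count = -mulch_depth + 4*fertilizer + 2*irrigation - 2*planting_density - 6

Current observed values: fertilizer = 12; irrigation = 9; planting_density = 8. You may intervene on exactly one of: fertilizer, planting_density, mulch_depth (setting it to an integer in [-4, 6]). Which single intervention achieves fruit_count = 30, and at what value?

set planting_density = 5

Intervening on fertilizer: fruit_count = 2*fertilizer. Reaching 30 requires fertilizer = 15, outside [-4, 6].
Intervening on planting_density: with other inputs at their observed values, fruit_count = -2*planting_density + 40. Solving for 30 gives planting_density = 5, within [-4, 6].
Intervening on mulch_depth: fruit_count = -mulch_depth + 44. Reaching 30 requires mulch_depth = 14, outside [-4, 6].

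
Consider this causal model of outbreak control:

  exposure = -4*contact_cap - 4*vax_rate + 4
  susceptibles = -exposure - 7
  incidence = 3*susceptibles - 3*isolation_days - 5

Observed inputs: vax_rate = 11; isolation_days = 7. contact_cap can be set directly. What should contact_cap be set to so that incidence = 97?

contact_cap = 2

Substituting into the exposure equation gives exposure = -4*contact_cap - 40.
Substituting into the susceptibles equation gives susceptibles = 4*contact_cap + 33.
Substituting into the incidence equation gives incidence = 12*contact_cap + 73.
Solve 12*contact_cap + 73 = 97: contact_cap = (97 - 73) / 12 = 2.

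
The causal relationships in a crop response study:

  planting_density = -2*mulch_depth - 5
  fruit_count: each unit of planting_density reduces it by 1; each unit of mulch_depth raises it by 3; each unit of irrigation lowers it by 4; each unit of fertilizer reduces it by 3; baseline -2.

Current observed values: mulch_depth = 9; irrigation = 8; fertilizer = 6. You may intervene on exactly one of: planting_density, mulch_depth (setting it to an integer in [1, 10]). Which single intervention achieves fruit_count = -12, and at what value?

set mulch_depth = 7

Intervening on planting_density: fruit_count = -planting_density - 25. Reaching -12 requires planting_density = -13, outside [1, 10].
Intervening on mulch_depth: with other inputs at their observed values, fruit_count = 5*mulch_depth - 47. Solving for -12 gives mulch_depth = 7, within [1, 10].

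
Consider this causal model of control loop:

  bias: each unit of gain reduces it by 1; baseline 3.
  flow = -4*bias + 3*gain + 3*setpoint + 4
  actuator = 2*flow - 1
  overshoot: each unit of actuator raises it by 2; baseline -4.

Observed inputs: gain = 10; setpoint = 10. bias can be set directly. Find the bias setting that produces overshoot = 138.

Intervening on bias fixes its value directly, overriding its dependence on gain.
Substituting into the flow equation gives flow = -4*bias + 64.
So actuator = -8*bias + 127.
Substituting into the overshoot equation gives overshoot = -16*bias + 250.
Solve -16*bias + 250 = 138: bias = (138 - 250) / -16 = 7.

bias = 7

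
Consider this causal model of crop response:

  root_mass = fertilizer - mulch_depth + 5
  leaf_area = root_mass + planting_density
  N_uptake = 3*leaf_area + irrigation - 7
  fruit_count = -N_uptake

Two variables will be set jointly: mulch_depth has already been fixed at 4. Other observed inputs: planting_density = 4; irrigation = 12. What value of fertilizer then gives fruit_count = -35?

fertilizer = 5

With mulch_depth held at 4:
Substituting into the root_mass equation gives root_mass = fertilizer + 1.
Substituting into the leaf_area equation gives leaf_area = fertilizer + 5.
This gives N_uptake = 3*fertilizer + 20.
So fruit_count = -3*fertilizer - 20.
Solve -3*fertilizer - 20 = -35: fertilizer = (-35 + 20) / -3 = 5.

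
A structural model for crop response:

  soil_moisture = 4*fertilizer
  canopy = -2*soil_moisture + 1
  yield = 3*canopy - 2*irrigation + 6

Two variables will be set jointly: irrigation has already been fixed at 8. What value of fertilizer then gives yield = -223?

With irrigation held at 8:
Substituting into the canopy equation gives canopy = -8*fertilizer + 1.
So yield = -24*fertilizer - 7.
Solve -24*fertilizer - 7 = -223: fertilizer = (-223 + 7) / -24 = 9.

fertilizer = 9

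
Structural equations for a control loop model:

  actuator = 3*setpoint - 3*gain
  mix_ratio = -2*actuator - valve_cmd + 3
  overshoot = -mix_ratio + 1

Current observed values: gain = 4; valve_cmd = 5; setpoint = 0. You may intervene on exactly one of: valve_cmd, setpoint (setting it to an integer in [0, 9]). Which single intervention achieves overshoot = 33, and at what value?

set setpoint = 9

Intervening on valve_cmd: overshoot = valve_cmd - 26. Reaching 33 requires valve_cmd = 59, outside [0, 9].
Intervening on setpoint: with other inputs at their observed values, overshoot = 6*setpoint - 21. Solving for 33 gives setpoint = 9, within [0, 9].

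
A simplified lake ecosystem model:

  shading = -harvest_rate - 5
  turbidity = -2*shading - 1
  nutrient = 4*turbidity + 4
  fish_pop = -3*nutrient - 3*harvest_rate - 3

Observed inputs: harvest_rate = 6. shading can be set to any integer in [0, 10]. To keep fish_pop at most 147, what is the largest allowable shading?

shading = 7

Intervening on shading fixes its value directly, overriding its dependence on harvest_rate.
Substituting into the nutrient equation gives nutrient = -8*shading.
So fish_pop = 24*shading - 21.
Require 24*shading - 21 ≤ 147, so shading ≤ 7.
The largest integer in [0, 10] satisfying this is 7.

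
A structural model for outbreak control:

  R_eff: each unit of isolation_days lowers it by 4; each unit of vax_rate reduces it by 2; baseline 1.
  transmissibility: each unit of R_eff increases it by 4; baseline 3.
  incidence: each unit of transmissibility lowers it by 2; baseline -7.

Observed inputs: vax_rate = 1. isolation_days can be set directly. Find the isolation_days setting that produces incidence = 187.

isolation_days = 6

Substituting into the R_eff equation gives R_eff = -4*isolation_days - 1.
transmissibility becomes -16*isolation_days - 1.
So incidence = 32*isolation_days - 5.
Solve 32*isolation_days - 5 = 187: isolation_days = (187 + 5) / 32 = 6.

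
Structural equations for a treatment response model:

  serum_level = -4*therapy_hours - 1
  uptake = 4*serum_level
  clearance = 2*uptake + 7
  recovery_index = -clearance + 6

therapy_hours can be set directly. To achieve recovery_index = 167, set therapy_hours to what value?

Substituting into the uptake equation gives uptake = -16*therapy_hours - 4.
This gives clearance = -32*therapy_hours - 1.
Substituting into the recovery_index equation gives recovery_index = 32*therapy_hours + 7.
Solve 32*therapy_hours + 7 = 167: therapy_hours = (167 - 7) / 32 = 5.

therapy_hours = 5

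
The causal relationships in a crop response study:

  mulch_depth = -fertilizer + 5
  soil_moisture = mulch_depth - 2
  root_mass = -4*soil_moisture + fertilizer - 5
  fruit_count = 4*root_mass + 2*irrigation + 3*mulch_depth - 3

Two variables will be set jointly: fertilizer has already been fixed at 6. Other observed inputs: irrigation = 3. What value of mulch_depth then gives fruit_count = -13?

With fertilizer held at 6:
Intervening on mulch_depth fixes its value directly, overriding its dependence on fertilizer.
Substituting into the root_mass equation gives root_mass = -4*mulch_depth + 9.
Substituting into the fruit_count equation gives fruit_count = -13*mulch_depth + 39.
Solve -13*mulch_depth + 39 = -13: mulch_depth = (-13 - 39) / -13 = 4.

mulch_depth = 4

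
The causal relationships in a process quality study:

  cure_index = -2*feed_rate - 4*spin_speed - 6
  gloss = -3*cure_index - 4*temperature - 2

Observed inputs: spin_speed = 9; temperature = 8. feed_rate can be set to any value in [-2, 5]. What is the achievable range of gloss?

Substituting into the cure_index equation gives cure_index = -2*feed_rate - 42.
Substituting into the gloss equation gives gloss = 6*feed_rate + 92.
Linear in feed_rate, so extremes are at the endpoints: feed_rate = -2 gives gloss = 80; feed_rate = 5 gives gloss = 122.

80 to 122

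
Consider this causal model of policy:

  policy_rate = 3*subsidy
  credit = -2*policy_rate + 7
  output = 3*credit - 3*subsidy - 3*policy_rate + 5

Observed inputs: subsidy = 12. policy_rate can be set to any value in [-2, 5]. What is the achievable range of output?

-55 to 8

Intervening on policy_rate fixes its value directly, overriding its dependence on subsidy.
Substituting into the output equation gives output = -9*policy_rate - 10.
Linear in policy_rate, so extremes are at the endpoints: policy_rate = -2 gives output = 8; policy_rate = 5 gives output = -55.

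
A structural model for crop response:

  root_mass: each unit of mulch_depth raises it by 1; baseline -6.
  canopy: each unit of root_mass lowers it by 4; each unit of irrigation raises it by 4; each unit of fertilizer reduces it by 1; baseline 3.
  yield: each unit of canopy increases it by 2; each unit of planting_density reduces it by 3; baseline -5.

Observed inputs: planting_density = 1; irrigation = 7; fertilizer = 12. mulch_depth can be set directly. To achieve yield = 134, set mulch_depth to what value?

Substituting into the canopy equation gives canopy = -4*mulch_depth + 43.
yield becomes -8*mulch_depth + 78.
Solve -8*mulch_depth + 78 = 134: mulch_depth = (134 - 78) / -8 = -7.

mulch_depth = -7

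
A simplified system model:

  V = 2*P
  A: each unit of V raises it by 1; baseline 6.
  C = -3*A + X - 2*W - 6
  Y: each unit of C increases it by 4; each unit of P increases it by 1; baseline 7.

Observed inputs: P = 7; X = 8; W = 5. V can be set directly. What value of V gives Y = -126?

V = 3

Intervening on V fixes its value directly, overriding its dependence on P.
Substituting into the C equation gives C = -3*V - 26.
Y becomes -12*V - 90.
Solve -12*V - 90 = -126: V = (-126 + 90) / -12 = 3.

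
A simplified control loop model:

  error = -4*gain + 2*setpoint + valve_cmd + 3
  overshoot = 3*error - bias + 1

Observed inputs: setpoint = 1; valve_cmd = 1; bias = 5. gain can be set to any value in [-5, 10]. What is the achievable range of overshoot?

Substituting into the error equation gives error = -4*gain + 6.
So overshoot = -12*gain + 14.
Linear in gain, so extremes are at the endpoints: gain = -5 gives overshoot = 74; gain = 10 gives overshoot = -106.

-106 to 74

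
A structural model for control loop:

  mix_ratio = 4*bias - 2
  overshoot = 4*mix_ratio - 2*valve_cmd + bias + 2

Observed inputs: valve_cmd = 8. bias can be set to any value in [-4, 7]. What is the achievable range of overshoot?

Substituting into the overshoot equation gives overshoot = 17*bias - 22.
Linear in bias, so extremes are at the endpoints: bias = -4 gives overshoot = -90; bias = 7 gives overshoot = 97.

-90 to 97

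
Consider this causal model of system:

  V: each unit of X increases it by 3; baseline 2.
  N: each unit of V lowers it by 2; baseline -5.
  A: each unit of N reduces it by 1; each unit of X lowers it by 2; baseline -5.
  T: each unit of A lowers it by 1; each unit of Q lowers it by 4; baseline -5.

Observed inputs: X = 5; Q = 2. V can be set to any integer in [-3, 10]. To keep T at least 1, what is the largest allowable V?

V = -2

Intervening on V fixes its value directly, overriding its dependence on X.
Substituting into the A equation gives A = 2*V - 10.
T becomes -2*V - 3.
Require -2*V - 3 ≥ 1, so V ≤ -2.
The largest integer in [-3, 10] satisfying this is -2.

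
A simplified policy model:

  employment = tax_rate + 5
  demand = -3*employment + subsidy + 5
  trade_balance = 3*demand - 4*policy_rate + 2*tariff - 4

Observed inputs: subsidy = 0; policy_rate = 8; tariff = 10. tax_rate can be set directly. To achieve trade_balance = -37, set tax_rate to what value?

Substituting into the demand equation gives demand = -3*tax_rate - 10.
Substituting into the trade_balance equation gives trade_balance = -9*tax_rate - 46.
Solve -9*tax_rate - 46 = -37: tax_rate = (-37 + 46) / -9 = -1.

tax_rate = -1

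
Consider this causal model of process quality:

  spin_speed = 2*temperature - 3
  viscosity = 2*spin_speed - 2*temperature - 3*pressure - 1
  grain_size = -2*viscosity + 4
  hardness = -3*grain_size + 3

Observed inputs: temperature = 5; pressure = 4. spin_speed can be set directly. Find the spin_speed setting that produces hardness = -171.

spin_speed = -2

Intervening on spin_speed fixes its value directly, overriding its dependence on temperature.
Substituting into the viscosity equation gives viscosity = 2*spin_speed - 23.
Substituting into the grain_size equation gives grain_size = -4*spin_speed + 50.
Substituting into the hardness equation gives hardness = 12*spin_speed - 147.
Solve 12*spin_speed - 147 = -171: spin_speed = (-171 + 147) / 12 = -2.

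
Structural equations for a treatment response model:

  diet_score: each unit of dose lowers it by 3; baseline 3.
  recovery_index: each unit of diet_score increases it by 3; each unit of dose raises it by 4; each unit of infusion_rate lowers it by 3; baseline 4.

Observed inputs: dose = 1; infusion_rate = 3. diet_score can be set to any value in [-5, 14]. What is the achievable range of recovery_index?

-16 to 41

Intervening on diet_score fixes its value directly, overriding its dependence on dose.
Substituting into the recovery_index equation gives recovery_index = 3*diet_score - 1.
Linear in diet_score, so extremes are at the endpoints: diet_score = -5 gives recovery_index = -16; diet_score = 14 gives recovery_index = 41.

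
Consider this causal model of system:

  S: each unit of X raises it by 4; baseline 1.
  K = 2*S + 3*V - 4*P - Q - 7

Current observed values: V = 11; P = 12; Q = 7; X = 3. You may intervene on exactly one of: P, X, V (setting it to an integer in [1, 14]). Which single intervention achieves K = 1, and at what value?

set P = 11

Intervening on P: with other inputs at their observed values, K = -4*P + 45. Solving for 1 gives P = 11, within [1, 14].
Intervening on X: K = 8*X - 27. Reaching 1 requires X = 7/2, not an integer.
Intervening on V: K = 3*V - 36. Reaching 1 requires V = 37/3, not an integer.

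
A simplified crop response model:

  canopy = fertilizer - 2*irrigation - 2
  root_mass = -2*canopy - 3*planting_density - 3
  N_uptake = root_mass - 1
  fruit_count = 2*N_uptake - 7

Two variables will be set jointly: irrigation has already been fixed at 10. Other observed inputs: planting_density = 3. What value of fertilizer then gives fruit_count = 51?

With irrigation held at 10:
Substituting into the canopy equation gives canopy = fertilizer - 22.
Substituting into the root_mass equation gives root_mass = -2*fertilizer + 32.
N_uptake becomes -2*fertilizer + 31.
This gives fruit_count = -4*fertilizer + 55.
Solve -4*fertilizer + 55 = 51: fertilizer = (51 - 55) / -4 = 1.

fertilizer = 1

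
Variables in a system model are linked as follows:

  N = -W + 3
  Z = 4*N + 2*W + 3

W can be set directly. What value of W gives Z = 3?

W = 6

Substituting into the Z equation gives Z = -2*W + 15.
Solve -2*W + 15 = 3: W = (3 - 15) / -2 = 6.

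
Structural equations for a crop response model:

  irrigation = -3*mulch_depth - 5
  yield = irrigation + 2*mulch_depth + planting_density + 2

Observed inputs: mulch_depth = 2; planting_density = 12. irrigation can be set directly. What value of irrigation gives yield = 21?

irrigation = 3

Intervening on irrigation fixes its value directly, overriding its dependence on mulch_depth.
Substituting into the yield equation gives yield = irrigation + 18.
Solve irrigation + 18 = 21: irrigation = (21 - 18) / 1 = 3.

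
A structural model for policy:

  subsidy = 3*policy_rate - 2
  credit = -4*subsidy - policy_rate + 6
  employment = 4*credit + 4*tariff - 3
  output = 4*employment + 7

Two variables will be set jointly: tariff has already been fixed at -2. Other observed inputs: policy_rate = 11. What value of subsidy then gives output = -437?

subsidy = 5

With tariff held at -2:
Intervening on subsidy fixes its value directly, overriding its dependence on policy_rate.
Substituting into the credit equation gives credit = -4*subsidy - 5.
So employment = -16*subsidy - 31.
Substituting into the output equation gives output = -64*subsidy - 117.
Solve -64*subsidy - 117 = -437: subsidy = (-437 + 117) / -64 = 5.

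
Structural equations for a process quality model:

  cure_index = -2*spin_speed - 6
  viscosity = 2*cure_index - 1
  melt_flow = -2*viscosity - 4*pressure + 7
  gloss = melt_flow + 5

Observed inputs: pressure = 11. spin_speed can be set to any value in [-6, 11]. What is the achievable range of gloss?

Substituting into the viscosity equation gives viscosity = -4*spin_speed - 13.
Substituting into the melt_flow equation gives melt_flow = 8*spin_speed - 11.
Substituting into the gloss equation gives gloss = 8*spin_speed - 6.
Linear in spin_speed, so extremes are at the endpoints: spin_speed = -6 gives gloss = -54; spin_speed = 11 gives gloss = 82.

-54 to 82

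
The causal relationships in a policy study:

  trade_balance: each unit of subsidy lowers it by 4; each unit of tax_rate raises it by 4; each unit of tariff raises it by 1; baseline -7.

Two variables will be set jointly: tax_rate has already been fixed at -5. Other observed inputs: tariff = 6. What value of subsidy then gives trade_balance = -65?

With tax_rate held at -5:
Substituting into the trade_balance equation gives trade_balance = -4*subsidy - 21.
Solve -4*subsidy - 21 = -65: subsidy = (-65 + 21) / -4 = 11.

subsidy = 11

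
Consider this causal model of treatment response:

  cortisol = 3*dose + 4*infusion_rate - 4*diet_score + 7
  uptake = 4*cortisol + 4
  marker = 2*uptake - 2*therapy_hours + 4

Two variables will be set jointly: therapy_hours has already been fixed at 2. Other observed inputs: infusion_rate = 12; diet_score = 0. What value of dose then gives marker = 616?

With therapy_hours held at 2:
Substituting into the cortisol equation gives cortisol = 3*dose + 55.
So uptake = 12*dose + 224.
Substituting into the marker equation gives marker = 24*dose + 448.
Solve 24*dose + 448 = 616: dose = (616 - 448) / 24 = 7.

dose = 7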